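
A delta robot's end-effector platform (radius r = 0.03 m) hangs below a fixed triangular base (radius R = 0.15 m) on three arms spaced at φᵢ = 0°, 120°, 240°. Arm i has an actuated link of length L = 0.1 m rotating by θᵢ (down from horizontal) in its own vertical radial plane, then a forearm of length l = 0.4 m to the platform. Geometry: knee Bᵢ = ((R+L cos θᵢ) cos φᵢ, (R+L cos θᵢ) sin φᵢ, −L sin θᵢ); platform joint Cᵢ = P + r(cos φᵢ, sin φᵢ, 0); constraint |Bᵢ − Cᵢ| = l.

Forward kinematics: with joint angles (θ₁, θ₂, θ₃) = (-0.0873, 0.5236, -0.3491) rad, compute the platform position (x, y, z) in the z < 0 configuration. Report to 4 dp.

(0.0211, -0.0788, -0.3295)

φ1=0.0°: virtual centre (0.2196, 0.0000, 0.0087), radius l
centre 2 = (0.2066·cos120.0°, 0.2066·sin120.0°, -0.0500) = (-0.1033, 0.1789, -0.0500)
centre 3 = (0.2140·cos240.0°, 0.2140·sin240.0°, 0.0342) = (-0.1070, -0.1853, 0.0342)
|centre ₂|²−|centre ₁|² = -0.0031;  |centre ₃|²−|centre ₁|² = -0.0014
linear system: -0.6458x+0.3578y = -0.0031−-0.1174z; -0.6532x+-0.3706y = -0.0014−0.0510z
det = 0.4731;  x = 0.0035+-0.0534z,  y = -0.0025+0.2317z
sphere 1 gives Az²+Bz+C=0 with A=1.0566, B=0.0045, C=-0.1132;  B²−4AC=0.4784;  roots -0.3295, 0.3252;  negative root z = -0.3295
x = 0.0211, y = -0.0788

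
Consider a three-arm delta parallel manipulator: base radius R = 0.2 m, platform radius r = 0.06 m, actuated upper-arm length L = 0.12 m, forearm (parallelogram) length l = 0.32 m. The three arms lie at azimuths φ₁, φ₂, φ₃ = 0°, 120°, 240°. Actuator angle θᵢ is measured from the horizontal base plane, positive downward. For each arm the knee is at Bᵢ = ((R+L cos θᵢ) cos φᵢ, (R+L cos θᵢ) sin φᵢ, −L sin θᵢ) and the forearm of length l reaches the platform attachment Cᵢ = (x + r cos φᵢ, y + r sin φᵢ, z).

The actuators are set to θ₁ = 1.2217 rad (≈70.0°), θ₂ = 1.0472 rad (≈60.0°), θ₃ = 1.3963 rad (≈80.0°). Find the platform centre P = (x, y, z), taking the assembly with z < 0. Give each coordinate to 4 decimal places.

arm 1 at φ=0.0°: (R−r)+L cos θ1 = 0.1810;  centre 1 = (0.1810, 0.0000, -0.1128)
arm 2 at φ=120.0°: (R−r)+L cos θ2 = 0.2000;  centre 2 = (-0.1000, 0.1732, -0.1039)
φ3=240.0°: virtual centre (-0.0804, -0.1393, -0.1182), radius l
subtract pairs → two planes through P
plane₁₂: -0.5621x+0.3464y+0.0177z = 0.0053
Cramer: x(z) = 0.0014+0.0035z;  y(z) = 0.0176-0.0454z
quadratic in z: (1.0021)z²+(0.2227)z+(-0.0571)=0, √Δ=0.5277 → z ∈ {-0.3744, 0.1522}; z = -0.3744 (taking z<0)
x = 0.0001, y = 0.0346

(0.0001, 0.0346, -0.3744)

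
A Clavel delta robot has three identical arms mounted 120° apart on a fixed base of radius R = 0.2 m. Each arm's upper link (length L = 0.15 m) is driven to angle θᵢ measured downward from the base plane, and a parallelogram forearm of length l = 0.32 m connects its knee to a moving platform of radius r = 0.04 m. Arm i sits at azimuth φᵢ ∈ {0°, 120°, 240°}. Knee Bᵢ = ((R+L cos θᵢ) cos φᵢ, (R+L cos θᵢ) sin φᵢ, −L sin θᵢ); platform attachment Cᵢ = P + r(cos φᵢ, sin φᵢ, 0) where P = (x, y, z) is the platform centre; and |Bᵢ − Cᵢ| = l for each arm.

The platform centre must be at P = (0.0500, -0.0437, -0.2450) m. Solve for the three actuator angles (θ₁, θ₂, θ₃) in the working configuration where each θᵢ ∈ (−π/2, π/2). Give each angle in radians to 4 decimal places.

φ1=0.0° → target in arm frame (0.0500, -0.0437)
  A=0.1100, B=-0.2450, C=(l²−L²−A²−y'²−z²)/(2L)=0.0196
  θ1 = atan2(B,A) + arccos(C/0.2686) = 0.3491
rotate P by −φ2: (-0.0628, -0.0215, -0.2450)
  A=0.2228, B=-0.2450, C=(l²−L²−A²−y'²−z²)/(2L)=-0.1008
  γ=atan2(-0.2450,0.2228)=-0.8327;  ψ=arccos(-0.3044)=1.8801;  θ2=γ+ψ≈1.0474
rotate P by −φ3: (0.0128, 0.0652, -0.2450)
  A cos θ + B sin θ = C:  0.1472·cos θ + -0.2450·sin θ = -0.0201
  θ3 = atan2(B,A) + arccos(C/0.2858) = 0.6112

θ₁ = 0.3491, θ₂ = 1.0474, θ₃ = 0.6112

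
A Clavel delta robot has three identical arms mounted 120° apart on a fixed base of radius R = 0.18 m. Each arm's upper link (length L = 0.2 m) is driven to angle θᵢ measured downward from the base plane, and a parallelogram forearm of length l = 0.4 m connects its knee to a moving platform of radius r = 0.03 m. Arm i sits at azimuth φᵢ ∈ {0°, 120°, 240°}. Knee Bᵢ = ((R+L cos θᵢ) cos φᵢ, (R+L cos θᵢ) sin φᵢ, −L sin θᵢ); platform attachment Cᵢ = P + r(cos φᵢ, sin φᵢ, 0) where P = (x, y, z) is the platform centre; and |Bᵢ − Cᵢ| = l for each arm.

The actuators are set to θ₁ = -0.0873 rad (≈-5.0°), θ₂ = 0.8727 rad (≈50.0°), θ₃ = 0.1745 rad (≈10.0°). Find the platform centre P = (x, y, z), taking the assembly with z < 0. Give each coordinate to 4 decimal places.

(0.0729, -0.0805, -0.2603)

arm 1 at φ=0.0°: (R−r)+L cos θ1 = 0.3492;  S1 = (0.3492, 0.0000, 0.0174)
φ2=120.0°: virtual centre (-0.1393, 0.2412, -0.1532), radius l
S3 = (0.3470·cos240.0°, 0.3470·sin240.0°, -0.0347) = (-0.1735, -0.3005, -0.0347)
eliminate P² terms by subtracting sphere 1 from 2 and 3
plane₁₂: -0.9770x+0.4825y+-0.3413z = -0.0212
det = 1.0915;  x = 0.0120+-0.2340z,  y = -0.0197+0.2335z
sphere 1 gives Az²+Bz+C=0 with A=1.1093, B=0.1138, C=-0.0456;  B²−4AC=0.2151;  roots -0.2603, 0.1578;  negative root z = -0.2603
x = 0.0729, y = -0.0805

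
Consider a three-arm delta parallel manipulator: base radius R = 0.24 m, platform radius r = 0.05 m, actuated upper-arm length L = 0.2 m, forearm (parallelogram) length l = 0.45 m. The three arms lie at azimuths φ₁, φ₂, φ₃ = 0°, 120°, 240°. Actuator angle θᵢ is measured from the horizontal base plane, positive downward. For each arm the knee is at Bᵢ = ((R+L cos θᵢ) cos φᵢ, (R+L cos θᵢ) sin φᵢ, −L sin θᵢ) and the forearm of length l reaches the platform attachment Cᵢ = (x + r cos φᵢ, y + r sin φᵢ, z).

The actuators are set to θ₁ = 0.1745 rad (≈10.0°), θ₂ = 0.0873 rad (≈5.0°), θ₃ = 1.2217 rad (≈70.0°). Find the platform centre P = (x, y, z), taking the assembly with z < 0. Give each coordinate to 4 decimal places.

(0.0777, 0.1519, -0.3241)

φ1=0.0°: virtual centre (0.3870, 0.0000, -0.0347), radius l
arm 2 at φ=120.0°: (R−r)+L cos θ2 = 0.3892;  S2 = (-0.1946, 0.3371, -0.0174)
S3 = (0.2584·cos240.0°, 0.2584·sin240.0°, -0.1879) = (-0.1292, -0.2238, -0.1879)
subtract pairs → two planes through P
linear system: -1.1632x+0.6742y = 0.0009−0.0346z; -1.0323x+-0.4476y = -0.0489−-0.3064z
Cramer: x(z) = 0.0268-0.1571z;  y(z) = 0.0474-0.3223z
sphere 1 gives Az²+Bz+C=0 with A=1.1286, B=0.1520, C=-0.0693;  B²−4AC=0.3359;  roots -0.3241, 0.1894;  negative root z = -0.3241
x = 0.0777, y = 0.1519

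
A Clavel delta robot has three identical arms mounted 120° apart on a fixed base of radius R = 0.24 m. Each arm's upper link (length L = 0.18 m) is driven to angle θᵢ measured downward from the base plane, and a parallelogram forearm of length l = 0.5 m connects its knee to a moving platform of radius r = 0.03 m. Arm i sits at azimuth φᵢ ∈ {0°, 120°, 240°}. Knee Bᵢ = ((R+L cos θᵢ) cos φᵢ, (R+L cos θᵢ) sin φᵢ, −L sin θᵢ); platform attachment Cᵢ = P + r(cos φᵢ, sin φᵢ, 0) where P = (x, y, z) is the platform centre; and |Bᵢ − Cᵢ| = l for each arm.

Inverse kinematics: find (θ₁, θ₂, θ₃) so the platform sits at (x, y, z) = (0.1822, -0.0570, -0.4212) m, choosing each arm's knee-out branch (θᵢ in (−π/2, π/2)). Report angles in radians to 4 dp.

θ₁ = -0.1744, θ₂ = 1.2218, θ₃ = 0.8725

rotate P by −φ1: (0.1822, -0.0570, -0.4212)
  A cos θ + B sin θ = C:  0.0278·cos θ + -0.4212·sin θ = 0.1005
  √(A²+B²)=0.4221;  θ1 = -1.5049+1.3305 ≈ -0.1744
arm 2 (φ=120.0°): x'=-0.1405, y'=-0.1293
  A=0.3505, B=-0.4212, C=(l²−L²−A²−y'²−z²)/(2L)=-0.2760
  θ2 = atan2(B,A) + arccos(C/0.5479) = 1.2218
φ3=240.0° → target in arm frame (-0.0417, 0.1863)
  A cos θ + B sin θ = C:  0.2517·cos θ + -0.4212·sin θ = -0.1608
  θ3 = atan2(B,A) + arccos(C/0.4907) = 0.8725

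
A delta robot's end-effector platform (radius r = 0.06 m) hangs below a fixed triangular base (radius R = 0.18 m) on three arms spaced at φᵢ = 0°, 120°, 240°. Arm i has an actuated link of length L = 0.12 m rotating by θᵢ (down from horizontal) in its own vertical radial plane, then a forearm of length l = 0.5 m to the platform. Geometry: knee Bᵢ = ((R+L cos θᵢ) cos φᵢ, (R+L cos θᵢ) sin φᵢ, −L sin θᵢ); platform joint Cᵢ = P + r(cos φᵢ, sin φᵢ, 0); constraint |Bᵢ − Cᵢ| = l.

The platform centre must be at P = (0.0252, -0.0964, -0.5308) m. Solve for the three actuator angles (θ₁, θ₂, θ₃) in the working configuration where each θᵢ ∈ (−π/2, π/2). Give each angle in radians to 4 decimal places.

θ₁ = 0.6979, θ₂ = 1.1344, θ₃ = 0.5234

rotate P by −φ1: (0.0252, -0.0964, -0.5308)
  e−x'=0.0948;  (l²−L²−(e−x')²−y'²−z²)/2L = -0.2685
  √(A²+B²)=0.5392;  θ1 = -1.3941+2.0919 ≈ 0.6979
arm 2 (φ=120.0°): x'=-0.0961, y'=0.0264
  A cos θ + B sin θ = C:  0.2161·cos θ + -0.5308·sin θ = -0.3897
  γ=atan2(-0.5308,0.2161)=-1.1842;  ψ=arccos(-0.6801)=2.3186;  θ2=γ+ψ≈1.1344
φ3=240.0° → target in arm frame (0.0709, 0.0700)
  A=0.0491, B=-0.5308, C=(l²−L²−A²−y'²−z²)/(2L)=-0.2228
  γ=atan2(-0.5308,0.0491)=-1.4785;  ψ=arccos(-0.4179)=2.0019;  θ3=γ+ψ≈0.5234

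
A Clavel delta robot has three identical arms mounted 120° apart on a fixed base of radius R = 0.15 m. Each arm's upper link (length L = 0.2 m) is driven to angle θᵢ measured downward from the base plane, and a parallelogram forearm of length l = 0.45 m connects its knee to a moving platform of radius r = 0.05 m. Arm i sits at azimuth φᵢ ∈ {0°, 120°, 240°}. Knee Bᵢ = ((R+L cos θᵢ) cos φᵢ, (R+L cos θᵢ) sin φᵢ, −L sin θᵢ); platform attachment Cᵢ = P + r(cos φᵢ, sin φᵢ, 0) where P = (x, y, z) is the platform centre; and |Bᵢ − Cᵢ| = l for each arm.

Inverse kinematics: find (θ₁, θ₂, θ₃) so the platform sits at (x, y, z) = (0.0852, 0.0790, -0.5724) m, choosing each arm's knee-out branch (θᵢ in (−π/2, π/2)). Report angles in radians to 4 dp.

θ₁ = 0.8728, θ₂ = 1.0474, θ₃ = 1.3964

arm 1 (φ=0.0°): x'=0.0852, y'=0.0790
  A=0.0148, B=-0.5724, C=(l²−L²−A²−y'²−z²)/(2L)=-0.4290
  √(A²+B²)=0.5726;  θ1 = -1.5449+2.4177 ≈ 0.8728
φ2=120.0° → target in arm frame (0.0258, -0.1133)
  A=0.0742, B=-0.5724, C=(l²−L²−A²−y'²−z²)/(2L)=-0.4587
  γ=atan2(-0.5724,0.0742)=-1.4419;  ψ=arccos(-0.7947)=2.4893;  θ2=γ+ψ≈1.0474
φ3=240.0° → target in arm frame (-0.1110, 0.0343)
  e−x'=0.2110;  (l²−L²−(e−x')²−y'²−z²)/2L = -0.5271
  √(A²+B²)=0.6101;  θ3 = -1.2176+2.6140 ≈ 1.3964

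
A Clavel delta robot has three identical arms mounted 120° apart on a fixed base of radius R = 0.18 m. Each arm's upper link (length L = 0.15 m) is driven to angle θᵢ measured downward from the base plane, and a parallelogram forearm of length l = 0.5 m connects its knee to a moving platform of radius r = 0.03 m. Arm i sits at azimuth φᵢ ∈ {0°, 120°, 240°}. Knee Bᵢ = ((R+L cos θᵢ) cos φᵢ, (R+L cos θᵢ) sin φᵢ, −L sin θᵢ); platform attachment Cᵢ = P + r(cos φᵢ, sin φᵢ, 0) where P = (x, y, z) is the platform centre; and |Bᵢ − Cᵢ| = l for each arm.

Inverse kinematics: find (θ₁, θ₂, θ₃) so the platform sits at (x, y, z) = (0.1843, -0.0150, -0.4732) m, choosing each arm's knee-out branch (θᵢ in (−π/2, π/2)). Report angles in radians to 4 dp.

arm 1 (φ=0.0°): x'=0.1843, y'=-0.0150
  e−x'=-0.0343;  (l²−L²−(e−x')²−y'²−z²)/2L = 0.0073
  √(A²+B²)=0.4744;  θ1 = -1.6432+1.5555 ≈ -0.0877
arm 2 (φ=120.0°): x'=-0.1051, y'=-0.1521
  e−x'=0.2551;  (l²−L²−(e−x')²−y'²−z²)/2L = -0.2822
  √(A²+B²)=0.5376;  θ2 = -1.0763+2.1234 ≈ 1.0471
arm 3 (φ=240.0°): x'=-0.0792, y'=0.1671
  A=0.2292, B=-0.4732, C=(l²−L²−A²−y'²−z²)/(2L)=-0.2562
  √(A²+B²)=0.5258;  θ3 = -1.1198+2.0798 ≈ 0.9600

θ₁ = -0.0877, θ₂ = 1.0471, θ₃ = 0.9600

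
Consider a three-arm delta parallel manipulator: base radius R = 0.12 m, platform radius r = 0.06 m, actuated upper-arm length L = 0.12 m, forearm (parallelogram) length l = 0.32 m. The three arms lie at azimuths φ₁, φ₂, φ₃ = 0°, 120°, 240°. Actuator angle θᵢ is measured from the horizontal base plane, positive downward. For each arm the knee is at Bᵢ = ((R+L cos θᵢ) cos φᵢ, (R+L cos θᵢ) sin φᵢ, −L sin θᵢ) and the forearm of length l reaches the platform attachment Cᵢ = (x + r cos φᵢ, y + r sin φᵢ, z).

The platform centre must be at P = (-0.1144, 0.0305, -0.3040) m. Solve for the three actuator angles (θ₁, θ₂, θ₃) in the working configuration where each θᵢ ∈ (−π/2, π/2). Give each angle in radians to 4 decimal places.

arm 1 (φ=0.0°): x'=-0.1144, y'=0.0305
  A cos θ + B sin θ = C:  0.1744·cos θ + -0.3040·sin θ = -0.1490
  θ1 = atan2(B,A) + arccos(C/0.3505) = 0.9600
arm 2 (φ=120.0°): x'=0.0836, y'=0.0838
  A cos θ + B sin θ = C:  -0.0236·cos θ + -0.3040·sin θ = -0.0500
  θ2 = atan2(B,A) + arccos(C/0.3049) = 0.0872
rotate P by −φ3: (0.0308, -0.1143, -0.3040)
  A=0.0292, B=-0.3040, C=(l²−L²−A²−y'²−z²)/(2L)=-0.0764
  γ=atan2(-0.3040,0.0292)=-1.4750;  ψ=arccos(-0.2502)=1.8237;  θ3=γ+ψ≈0.3487

θ₁ = 0.9600, θ₂ = 0.0872, θ₃ = 0.3487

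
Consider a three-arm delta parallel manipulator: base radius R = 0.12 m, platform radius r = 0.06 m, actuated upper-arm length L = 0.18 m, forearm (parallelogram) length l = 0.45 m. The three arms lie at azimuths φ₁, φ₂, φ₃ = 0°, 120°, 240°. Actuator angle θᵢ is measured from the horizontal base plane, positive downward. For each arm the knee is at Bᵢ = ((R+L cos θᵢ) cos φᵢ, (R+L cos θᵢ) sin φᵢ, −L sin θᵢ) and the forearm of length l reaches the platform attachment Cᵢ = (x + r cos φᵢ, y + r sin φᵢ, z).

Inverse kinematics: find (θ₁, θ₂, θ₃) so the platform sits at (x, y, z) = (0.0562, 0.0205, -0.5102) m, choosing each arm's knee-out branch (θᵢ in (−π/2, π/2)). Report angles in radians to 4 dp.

θ₁ = 0.5235, θ₂ = 0.6979, θ₃ = 0.7851

arm 1 (φ=0.0°): x'=0.0562, y'=0.0205
  A cos θ + B sin θ = C:  0.0038·cos θ + -0.5102·sin θ = -0.2518
  γ=atan2(-0.5102,0.0038)=-1.5633;  ψ=arccos(-0.4935)=2.0869;  θ1=γ+ψ≈0.5235
arm 2 (φ=120.0°): x'=-0.0103, y'=-0.0589
  e−x'=0.0703;  (l²−L²−(e−x')²−y'²−z²)/2L = -0.2740
  θ2 = atan2(B,A) + arccos(C/0.5150) = 0.6979
φ3=240.0° → target in arm frame (-0.0459, 0.0384)
  A cos θ + B sin θ = C:  0.1059·cos θ + -0.5102·sin θ = -0.2858
  γ=atan2(-0.5102,0.1059)=-1.3662;  ψ=arccos(-0.5485)=2.1513;  θ3=γ+ψ≈0.7851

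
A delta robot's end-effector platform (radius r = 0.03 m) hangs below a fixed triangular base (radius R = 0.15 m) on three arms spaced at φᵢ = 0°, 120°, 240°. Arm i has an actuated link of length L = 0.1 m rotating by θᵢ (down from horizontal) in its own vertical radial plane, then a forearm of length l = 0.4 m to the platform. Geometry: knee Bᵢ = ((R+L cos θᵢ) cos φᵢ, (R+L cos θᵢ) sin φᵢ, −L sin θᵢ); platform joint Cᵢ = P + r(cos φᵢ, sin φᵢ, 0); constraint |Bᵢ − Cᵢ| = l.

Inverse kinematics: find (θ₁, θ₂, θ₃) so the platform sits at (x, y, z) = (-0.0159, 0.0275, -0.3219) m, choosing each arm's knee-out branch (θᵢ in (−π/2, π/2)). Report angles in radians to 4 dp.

θ₁ = 0.0004, θ₂ = -0.3489, θ₃ = 0.0001

φ1=0.0° → target in arm frame (-0.0159, 0.0275)
  A=0.1359, B=-0.3219, C=(l²−L²−A²−y'²−z²)/(2L)=0.1358
  √(A²+B²)=0.3494;  θ1 = -1.1713+1.1717 ≈ 0.0004
φ2=120.0° → target in arm frame (0.0318, 0.0000)
  e−x'=0.0882;  (l²−L²−(e−x')²−y'²−z²)/2L = 0.1930
  γ=atan2(-0.3219,0.0882)=-1.3033;  ψ=arccos(0.5782)=0.9543;  θ2=γ+ψ≈-0.3489
arm 3 (φ=240.0°): x'=-0.0159, y'=-0.0275
  A cos θ + B sin θ = C:  0.1359·cos θ + -0.3219·sin θ = 0.1358
  θ3 = atan2(B,A) + arccos(C/0.3494) = 0.0001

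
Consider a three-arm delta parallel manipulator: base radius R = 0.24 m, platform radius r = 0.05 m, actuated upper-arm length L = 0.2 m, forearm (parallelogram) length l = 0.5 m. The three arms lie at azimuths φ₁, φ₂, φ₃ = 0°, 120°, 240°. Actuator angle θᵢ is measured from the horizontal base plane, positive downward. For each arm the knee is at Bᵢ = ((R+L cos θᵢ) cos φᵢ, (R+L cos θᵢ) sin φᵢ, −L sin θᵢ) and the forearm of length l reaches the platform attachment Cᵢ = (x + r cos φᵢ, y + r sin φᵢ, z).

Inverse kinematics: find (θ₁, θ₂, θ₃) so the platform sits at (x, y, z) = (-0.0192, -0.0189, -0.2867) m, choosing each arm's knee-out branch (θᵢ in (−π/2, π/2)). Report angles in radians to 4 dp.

θ₁ = 0.0000, θ₂ = -0.0873, θ₃ = -0.3487

rotate P by −φ1: (-0.0192, -0.0189, -0.2867)
  A=0.2092, B=-0.2867, C=(l²−L²−A²−y'²−z²)/(2L)=0.2092
  θ1 = atan2(B,A) + arccos(C/0.3549) = 0.0000
rotate P by −φ2: (-0.0068, 0.0261, -0.2867)
  e−x'=0.1968;  (l²−L²−(e−x')²−y'²−z²)/2L = 0.2210
  √(A²+B²)=0.3477;  θ2 = -0.9693+0.8820 ≈ -0.0873
φ3=240.0° → target in arm frame (0.0260, -0.0072)
  A cos θ + B sin θ = C:  0.1640·cos θ + -0.2867·sin θ = 0.2521
  γ=atan2(-0.2867,0.1640)=-1.0511;  ψ=arccos(0.7633)=0.7024;  θ3=γ+ψ≈-0.3487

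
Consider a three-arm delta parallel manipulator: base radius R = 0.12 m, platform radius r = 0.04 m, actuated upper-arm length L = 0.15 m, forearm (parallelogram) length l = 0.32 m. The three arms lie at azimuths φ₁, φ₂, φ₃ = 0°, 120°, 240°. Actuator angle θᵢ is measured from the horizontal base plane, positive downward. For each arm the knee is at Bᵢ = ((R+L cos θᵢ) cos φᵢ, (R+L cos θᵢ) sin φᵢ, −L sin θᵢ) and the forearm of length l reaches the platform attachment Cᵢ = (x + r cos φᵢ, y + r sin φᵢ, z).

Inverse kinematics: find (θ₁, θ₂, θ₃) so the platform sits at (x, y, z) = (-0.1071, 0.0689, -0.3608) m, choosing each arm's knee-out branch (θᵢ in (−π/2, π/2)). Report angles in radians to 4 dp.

θ₁ = 1.3091, θ₂ = 0.4364, θ₃ = 0.9603

φ1=0.0° → target in arm frame (-0.1071, 0.0689)
  A=0.1871, B=-0.3608, C=(l²−L²−A²−y'²−z²)/(2L)=-0.3001
  θ1 = atan2(B,A) + arccos(C/0.4064) = 1.3091
arm 2 (φ=120.0°): x'=0.1132, y'=0.0583
  A cos θ + B sin θ = C:  -0.0332·cos θ + -0.3608·sin θ = -0.1826
  γ=atan2(-0.3608,-0.0332)=-1.6626;  ψ=arccos(-0.5040)=2.0990;  θ2=γ+ψ≈0.4364
φ3=240.0° → target in arm frame (-0.0061, -0.1272)
  e−x'=0.0861;  (l²−L²−(e−x')²−y'²−z²)/2L = -0.2462
  √(A²+B²)=0.3709;  θ3 = -1.3365+2.2967 ≈ 0.9603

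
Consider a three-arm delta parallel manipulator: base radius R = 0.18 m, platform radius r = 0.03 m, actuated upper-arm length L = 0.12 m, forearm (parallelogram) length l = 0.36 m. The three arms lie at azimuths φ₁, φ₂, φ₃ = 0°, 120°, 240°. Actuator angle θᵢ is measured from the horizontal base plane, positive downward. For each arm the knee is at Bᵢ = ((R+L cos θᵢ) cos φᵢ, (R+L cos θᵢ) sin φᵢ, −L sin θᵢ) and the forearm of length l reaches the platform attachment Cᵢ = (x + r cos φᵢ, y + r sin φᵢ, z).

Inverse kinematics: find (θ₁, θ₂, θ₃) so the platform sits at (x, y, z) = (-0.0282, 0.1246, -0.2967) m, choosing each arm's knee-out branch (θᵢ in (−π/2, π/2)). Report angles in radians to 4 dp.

θ₁ = 0.7854, θ₂ = -0.2623, θ₃ = 1.1343

φ1=0.0° → target in arm frame (-0.0282, 0.1246)
  A cos θ + B sin θ = C:  0.1782·cos θ + -0.2967·sin θ = -0.0838
  γ=atan2(-0.2967,0.1782)=-1.0299;  ψ=arccos(-0.2421)=1.8153;  θ1=γ+ψ≈0.7854
rotate P by −φ2: (0.1220, -0.0379, -0.2967)
  A cos θ + B sin θ = C:  0.0280·cos θ + -0.2967·sin θ = 0.1040
  θ2 = atan2(B,A) + arccos(C/0.2980) = -0.2623
rotate P by −φ3: (-0.0938, -0.0867, -0.2967)
  A=0.2438, B=-0.2967, C=(l²−L²−A²−y'²−z²)/(2L)=-0.1658
  θ3 = atan2(B,A) + arccos(C/0.3840) = 1.1343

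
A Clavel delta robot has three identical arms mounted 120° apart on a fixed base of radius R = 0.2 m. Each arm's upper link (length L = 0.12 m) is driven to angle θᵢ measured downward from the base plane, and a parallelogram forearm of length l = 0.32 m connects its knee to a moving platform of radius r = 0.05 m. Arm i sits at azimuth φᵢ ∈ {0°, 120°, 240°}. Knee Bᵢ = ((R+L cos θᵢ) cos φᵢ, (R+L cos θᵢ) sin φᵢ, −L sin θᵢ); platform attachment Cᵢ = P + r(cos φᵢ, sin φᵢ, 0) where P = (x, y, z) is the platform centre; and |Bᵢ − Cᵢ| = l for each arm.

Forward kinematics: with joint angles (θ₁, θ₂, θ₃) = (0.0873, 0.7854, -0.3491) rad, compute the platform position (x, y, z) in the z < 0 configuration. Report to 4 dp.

S1 = (0.2695·cos0.0°, 0.2695·sin0.0°, -0.0105) = (0.2695, 0.0000, -0.0105)
arm 2 at φ=120.0°: e+L cos θ2 = 0.2349;  S2 = (-0.1174, 0.2034, -0.0849)
arm 3 at φ=240.0°: e+L cos θ3 = 0.2628;  S3 = (-0.1314, -0.2276, 0.0410)
eliminate P² terms by subtracting sphere 1 from 2 and 3
linear system: -0.7739x+0.4068y = -0.0104−-0.1488z; -0.8018x+-0.4551y = -0.0020−0.1030z
det = 0.6784;  x = 0.0082+-0.0380z,  y = -0.0100+0.2934z
quadratic in z: (1.0875)z²+(0.0350)z+(-0.0339)=0, √Δ=0.3856 → z ∈ {-0.1933, 0.1612}; z = -0.1933 (taking z<0)
x = 0.0156, y = -0.0667

(0.0156, -0.0667, -0.1933)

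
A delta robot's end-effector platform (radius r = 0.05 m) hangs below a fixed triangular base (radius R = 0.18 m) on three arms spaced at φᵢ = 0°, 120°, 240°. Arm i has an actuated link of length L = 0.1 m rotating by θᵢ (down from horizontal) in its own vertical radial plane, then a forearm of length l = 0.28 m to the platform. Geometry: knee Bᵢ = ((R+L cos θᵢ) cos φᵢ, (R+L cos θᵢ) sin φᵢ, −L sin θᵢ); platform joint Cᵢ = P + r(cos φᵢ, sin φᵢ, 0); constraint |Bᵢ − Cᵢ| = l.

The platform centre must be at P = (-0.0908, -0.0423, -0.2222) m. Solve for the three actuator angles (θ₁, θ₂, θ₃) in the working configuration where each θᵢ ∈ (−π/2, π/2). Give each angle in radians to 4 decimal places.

φ1=0.0° → target in arm frame (-0.0908, -0.0423)
  e−x'=0.2208;  (l²−L²−(e−x')²−y'²−z²)/2L = -0.1576
  √(A²+B²)=0.3132;  θ1 = -0.7886+2.0979 ≈ 1.3093
rotate P by −φ2: (0.0088, 0.0998, -0.2222)
  e−x'=0.1212;  (l²−L²−(e−x')²−y'²−z²)/2L = -0.0281
  √(A²+B²)=0.2531;  θ2 = -1.0713+1.6822 ≈ 0.6108
rotate P by −φ3: (0.0820, -0.0575, -0.2222)
  A cos θ + B sin θ = C:  0.0480·cos θ + -0.2222·sin θ = 0.0671
  γ=atan2(-0.2222,0.0480)=-1.3582;  ψ=arccos(0.2952)=1.2711;  θ3=γ+ψ≈-0.0871

θ₁ = 1.3093, θ₂ = 0.6108, θ₃ = -0.0871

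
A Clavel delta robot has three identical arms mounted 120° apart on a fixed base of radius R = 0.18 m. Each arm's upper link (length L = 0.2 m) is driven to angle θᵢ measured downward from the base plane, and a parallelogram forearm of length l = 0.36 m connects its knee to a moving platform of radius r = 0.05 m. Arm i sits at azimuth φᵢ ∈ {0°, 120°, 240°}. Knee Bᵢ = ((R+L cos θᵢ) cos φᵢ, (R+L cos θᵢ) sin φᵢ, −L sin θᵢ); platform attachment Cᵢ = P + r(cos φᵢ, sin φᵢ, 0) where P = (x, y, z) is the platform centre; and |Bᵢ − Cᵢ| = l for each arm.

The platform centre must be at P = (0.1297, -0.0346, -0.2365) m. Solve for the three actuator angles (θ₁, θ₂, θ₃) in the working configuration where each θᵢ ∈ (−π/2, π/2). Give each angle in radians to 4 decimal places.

θ₁ = -0.3491, θ₂ = 0.9599, θ₃ = 0.6985

arm 1 (φ=0.0°): x'=0.1297, y'=-0.0346
  e−x'=0.0003;  (l²−L²−(e−x')²−y'²−z²)/2L = 0.0812
  √(A²+B²)=0.2365;  θ1 = -1.5695+1.2204 ≈ -0.3491
arm 2 (φ=120.0°): x'=-0.0948, y'=-0.0950
  A=0.2248, B=-0.2365, C=(l²−L²−A²−y'²−z²)/(2L)=-0.0648
  γ=atan2(-0.2365,0.2248)=-0.8107;  ψ=arccos(-0.1985)=1.7706;  θ2=γ+ψ≈0.9599
φ3=240.0° → target in arm frame (-0.0349, 0.1296)
  A cos θ + B sin θ = C:  0.1649·cos θ + -0.2365·sin θ = -0.0258
  θ3 = atan2(B,A) + arccos(C/0.2883) = 0.6985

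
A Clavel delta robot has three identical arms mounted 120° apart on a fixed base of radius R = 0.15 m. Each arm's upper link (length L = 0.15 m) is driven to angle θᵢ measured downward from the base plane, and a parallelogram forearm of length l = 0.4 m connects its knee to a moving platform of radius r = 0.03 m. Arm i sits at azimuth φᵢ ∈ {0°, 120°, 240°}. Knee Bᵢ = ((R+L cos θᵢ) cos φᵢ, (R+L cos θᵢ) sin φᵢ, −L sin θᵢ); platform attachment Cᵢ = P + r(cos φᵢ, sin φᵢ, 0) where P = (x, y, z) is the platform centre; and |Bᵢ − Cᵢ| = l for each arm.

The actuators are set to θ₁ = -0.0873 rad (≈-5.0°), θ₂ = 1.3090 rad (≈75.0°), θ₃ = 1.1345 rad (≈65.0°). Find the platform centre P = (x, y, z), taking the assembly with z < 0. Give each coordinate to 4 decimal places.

O1 = (0.2694·cos0.0°, 0.2694·sin0.0°, 0.0131) = (0.2694, 0.0000, 0.0131)
arm 2 at φ=120.0°: (R−r)+L cos θ2 = 0.1588;  O2 = (-0.0794, 0.1375, -0.1449)
O3 = (0.1834·cos240.0°, 0.1834·sin240.0°, -0.1359) = (-0.0917, -0.1588, -0.1359)
|O₂|²−|O₁|² = -0.0265;  |O₃|²−|O₁|² = -0.0206
[-0.6977 0.2751 -0.3159]·P = -0.0265;  [-0.7222 -0.3176 -0.2981]·P = -0.0206
Cramer: x(z) = 0.0336-0.4339z;  y(z) = -0.0113+0.0481z
quadratic in z: (1.1905)z²+(0.1774)z+(-0.1041)=0, √Δ=0.7260 → z ∈ {-0.3794, 0.2304}; z = -0.3794 (taking z<0)
x = 0.1982, y = -0.0296

(0.1982, -0.0296, -0.3794)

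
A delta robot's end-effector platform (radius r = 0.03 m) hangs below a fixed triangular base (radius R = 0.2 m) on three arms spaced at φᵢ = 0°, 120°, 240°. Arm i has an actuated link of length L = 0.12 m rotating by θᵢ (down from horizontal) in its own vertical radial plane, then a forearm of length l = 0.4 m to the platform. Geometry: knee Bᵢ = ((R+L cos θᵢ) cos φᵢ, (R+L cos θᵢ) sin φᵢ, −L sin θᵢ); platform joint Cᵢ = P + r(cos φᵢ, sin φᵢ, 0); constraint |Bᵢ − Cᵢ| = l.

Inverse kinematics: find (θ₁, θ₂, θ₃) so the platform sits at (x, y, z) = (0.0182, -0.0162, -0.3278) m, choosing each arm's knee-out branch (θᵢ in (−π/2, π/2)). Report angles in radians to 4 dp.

θ₁ = 0.2617, θ₂ = 0.5238, θ₃ = 0.3490

arm 1 (φ=0.0°): x'=0.0182, y'=-0.0162
  A cos θ + B sin θ = C:  0.1518·cos θ + -0.3278·sin θ = 0.0618
  θ1 = atan2(B,A) + arccos(C/0.3612) = 0.2617
φ2=120.0° → target in arm frame (-0.0231, -0.0077)
  A cos θ + B sin θ = C:  0.1931·cos θ + -0.3278·sin θ = 0.0033
  √(A²+B²)=0.3805;  θ2 = -1.0384+1.5622 ≈ 0.5238
φ3=240.0° → target in arm frame (0.0049, 0.0239)
  A cos θ + B sin θ = C:  0.1651·cos θ + -0.3278·sin θ = 0.0430
  θ3 = atan2(B,A) + arccos(C/0.3670) = 0.3490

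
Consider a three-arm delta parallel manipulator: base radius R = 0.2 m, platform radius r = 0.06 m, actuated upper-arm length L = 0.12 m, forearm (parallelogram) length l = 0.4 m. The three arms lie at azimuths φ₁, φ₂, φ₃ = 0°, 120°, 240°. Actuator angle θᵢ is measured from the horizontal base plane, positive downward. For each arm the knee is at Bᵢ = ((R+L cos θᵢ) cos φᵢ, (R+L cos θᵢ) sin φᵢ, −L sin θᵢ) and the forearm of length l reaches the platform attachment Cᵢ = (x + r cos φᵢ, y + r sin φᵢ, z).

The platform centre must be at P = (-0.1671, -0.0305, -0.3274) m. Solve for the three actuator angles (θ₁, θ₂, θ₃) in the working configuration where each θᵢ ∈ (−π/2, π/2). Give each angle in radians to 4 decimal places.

φ1=0.0° → target in arm frame (-0.1671, -0.0305)
  A cos θ + B sin θ = C:  0.3071·cos θ + -0.3274·sin θ = -0.2368
  γ=atan2(-0.3274,0.3071)=-0.8174;  ψ=arccos(-0.5275)=2.1265;  θ1=γ+ψ≈1.3091
φ2=120.0° → target in arm frame (0.0571, 0.1600)
  A cos θ + B sin θ = C:  0.0829·cos θ + -0.3274·sin θ = 0.0248
  θ2 = atan2(B,A) + arccos(C/0.3377) = 0.1744
φ3=240.0° → target in arm frame (0.1100, -0.1295)
  A cos θ + B sin θ = C:  0.0300·cos θ + -0.3274·sin θ = 0.0864
  θ3 = atan2(B,A) + arccos(C/0.3288) = -0.1746

θ₁ = 1.3091, θ₂ = 0.1744, θ₃ = -0.1746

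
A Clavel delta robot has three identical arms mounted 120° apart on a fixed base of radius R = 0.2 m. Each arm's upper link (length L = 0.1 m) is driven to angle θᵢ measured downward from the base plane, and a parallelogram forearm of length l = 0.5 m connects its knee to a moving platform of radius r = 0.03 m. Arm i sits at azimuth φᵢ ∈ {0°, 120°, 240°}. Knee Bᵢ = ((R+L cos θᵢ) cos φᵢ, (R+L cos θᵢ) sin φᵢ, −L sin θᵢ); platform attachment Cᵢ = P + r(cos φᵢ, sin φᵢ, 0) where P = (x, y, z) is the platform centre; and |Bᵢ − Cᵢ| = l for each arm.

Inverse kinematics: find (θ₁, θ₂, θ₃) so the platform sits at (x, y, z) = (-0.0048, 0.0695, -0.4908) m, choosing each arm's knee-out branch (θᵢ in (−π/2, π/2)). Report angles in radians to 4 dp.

arm 1 (φ=0.0°): x'=-0.0048, y'=0.0695
  e−x'=0.1748;  (l²−L²−(e−x')²−y'²−z²)/2L = -0.1813
  √(A²+B²)=0.5210;  θ1 = -1.2287+1.9263 ≈ 0.6977
rotate P by −φ2: (0.0626, -0.0306, -0.4908)
  A cos θ + B sin θ = C:  0.1074·cos θ + -0.4908·sin θ = -0.0668
  γ=atan2(-0.4908,0.1074)=-1.3553;  ψ=arccos(-0.1329)=1.7041;  θ2=γ+ψ≈0.3488
φ3=240.0° → target in arm frame (-0.0578, -0.0389)
  A cos θ + B sin θ = C:  0.2278·cos θ + -0.4908·sin θ = -0.2714
  √(A²+B²)=0.5411;  θ3 = -1.1363+2.0963 ≈ 0.9600

θ₁ = 0.6977, θ₂ = 0.3488, θ₃ = 0.9600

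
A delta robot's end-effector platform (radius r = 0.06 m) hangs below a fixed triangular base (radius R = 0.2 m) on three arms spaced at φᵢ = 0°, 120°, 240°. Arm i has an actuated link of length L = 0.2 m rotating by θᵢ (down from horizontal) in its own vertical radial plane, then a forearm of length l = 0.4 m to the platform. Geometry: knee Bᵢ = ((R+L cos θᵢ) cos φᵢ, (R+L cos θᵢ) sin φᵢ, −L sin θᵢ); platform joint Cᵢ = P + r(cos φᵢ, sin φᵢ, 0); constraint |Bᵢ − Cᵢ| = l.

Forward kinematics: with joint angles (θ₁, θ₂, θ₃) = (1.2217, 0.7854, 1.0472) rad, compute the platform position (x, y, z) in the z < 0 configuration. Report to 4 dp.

φ1=0.0°: virtual centre (0.2084, 0.0000, -0.1879), radius l
S2 = (0.2814·cos120.0°, 0.2814·sin120.0°, -0.1414) = (-0.1407, 0.2437, -0.1414)
arm 3 at φ=240.0°: ρ3 = 0.2400;  S3 = (-0.1200, -0.2078, -0.1732)
subtract pairs → two planes through P
plane₁₂: -0.6982x+0.4874y+0.0930z = 0.0204
det = 0.6104;  x = -0.0210+0.0869z,  y = 0.0119+-0.0664z
sphere 1 gives Az²+Bz+C=0 with A=1.0120, B=0.3344, C=-0.0719;  B²−4AC=0.4030;  roots -0.4789, 0.1484;  negative root z = -0.4789
x = -0.0626, y = 0.0437

(-0.0626, 0.0437, -0.4789)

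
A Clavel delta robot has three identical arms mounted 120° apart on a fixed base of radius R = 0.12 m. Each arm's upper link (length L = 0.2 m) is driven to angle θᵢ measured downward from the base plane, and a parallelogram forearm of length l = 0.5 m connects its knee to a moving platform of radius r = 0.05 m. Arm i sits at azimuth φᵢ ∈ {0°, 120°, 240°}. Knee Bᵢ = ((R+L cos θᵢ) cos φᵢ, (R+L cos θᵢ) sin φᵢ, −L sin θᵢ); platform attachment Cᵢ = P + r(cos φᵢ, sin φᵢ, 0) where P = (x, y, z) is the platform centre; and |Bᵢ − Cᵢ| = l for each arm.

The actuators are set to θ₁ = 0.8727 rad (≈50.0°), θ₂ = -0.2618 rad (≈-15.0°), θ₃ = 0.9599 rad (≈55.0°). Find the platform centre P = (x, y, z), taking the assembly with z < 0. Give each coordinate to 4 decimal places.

(-0.1183, 0.2509, -0.4475)

φ1=0.0°: virtual centre (0.1986, 0.0000, -0.1532), radius l
φ2=120.0°: virtual centre (-0.1316, 0.2279, 0.0518), radius l
φ3=240.0°: virtual centre (-0.0924, -0.1600, -0.1638), radius l
|S₂|²−|S₁|² = 0.0090;  |S₃|²−|S₁|² = -0.0019
linear system: -0.6603x+0.4559y = 0.0090−0.4100z; -0.5818x+-0.3199y = -0.0019−-0.0212z
det = 0.4765;  x = -0.0042+0.2550z,  y = 0.0137+-0.5300z
sphere 1 gives Az²+Bz+C=0 with A=1.3459, B=0.1885, C=-0.1852;  B²−4AC=1.0327;  roots -0.4475, 0.3075;  negative root z = -0.4475
x = -0.1183, y = 0.2509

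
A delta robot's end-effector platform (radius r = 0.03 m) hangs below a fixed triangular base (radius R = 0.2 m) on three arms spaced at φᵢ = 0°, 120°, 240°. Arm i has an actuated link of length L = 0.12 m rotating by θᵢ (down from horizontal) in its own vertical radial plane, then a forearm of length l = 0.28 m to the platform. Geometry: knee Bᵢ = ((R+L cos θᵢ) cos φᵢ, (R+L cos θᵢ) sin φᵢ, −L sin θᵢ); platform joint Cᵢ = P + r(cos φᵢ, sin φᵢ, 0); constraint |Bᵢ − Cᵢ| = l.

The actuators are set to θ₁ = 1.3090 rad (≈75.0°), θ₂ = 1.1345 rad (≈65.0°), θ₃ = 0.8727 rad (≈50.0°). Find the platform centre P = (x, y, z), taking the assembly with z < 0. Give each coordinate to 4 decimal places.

(-0.0301, -0.0214, -0.2724)

arm 1 at φ=0.0°: ρ1 = 0.2011;  S1 = (0.2011, 0.0000, -0.1159)
arm 2 at φ=120.0°: ρ2 = 0.2207;  S2 = (-0.1104, 0.1911, -0.1088)
S3 = (0.2471·cos240.0°, 0.2471·sin240.0°, -0.0919) = (-0.1236, -0.2140, -0.0919)
eliminate P² terms by subtracting sphere 1 from 2 and 3
plane₁₂: -0.6228x+0.3823y+0.0143z = 0.0067
det = 0.5148;  x = -0.0172+0.0475z,  y = -0.0105+0.0400z
into |P−S₁|² = l²: 1.0039z² + 0.2102z + -0.0172 = 0;  Δ = 0.1134;  z = -0.2724 or 0.0630 → z<0 root = -0.2724
x = -0.0301, y = -0.0214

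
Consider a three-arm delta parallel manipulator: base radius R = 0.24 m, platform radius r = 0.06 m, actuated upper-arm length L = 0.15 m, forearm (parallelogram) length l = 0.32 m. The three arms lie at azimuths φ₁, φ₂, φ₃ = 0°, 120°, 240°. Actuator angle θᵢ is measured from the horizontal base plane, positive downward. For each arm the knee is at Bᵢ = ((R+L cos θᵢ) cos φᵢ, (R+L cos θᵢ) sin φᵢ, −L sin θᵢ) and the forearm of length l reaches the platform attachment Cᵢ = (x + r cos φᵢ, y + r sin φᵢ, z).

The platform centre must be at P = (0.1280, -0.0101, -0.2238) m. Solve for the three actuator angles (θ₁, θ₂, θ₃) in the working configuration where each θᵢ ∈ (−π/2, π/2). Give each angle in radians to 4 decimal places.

θ₁ = -0.1743, θ₂ = 1.3094, θ₃ = 1.2219

rotate P by −φ1: (0.1280, -0.0101, -0.2238)
  e−x'=0.0520;  (l²−L²−(e−x')²−y'²−z²)/2L = 0.0900
  θ1 = atan2(B,A) + arccos(C/0.2298) = -0.1743
φ2=120.0° → target in arm frame (-0.0727, -0.1058)
  A cos θ + B sin θ = C:  0.2527·cos θ + -0.2238·sin θ = -0.1509
  θ2 = atan2(B,A) + arccos(C/0.3376) = 1.3094
φ3=240.0° → target in arm frame (-0.0553, 0.1159)
  A=0.2353, B=-0.2238, C=(l²−L²−A²−y'²−z²)/(2L)=-0.1299
  θ3 = atan2(B,A) + arccos(C/0.3247) = 1.2219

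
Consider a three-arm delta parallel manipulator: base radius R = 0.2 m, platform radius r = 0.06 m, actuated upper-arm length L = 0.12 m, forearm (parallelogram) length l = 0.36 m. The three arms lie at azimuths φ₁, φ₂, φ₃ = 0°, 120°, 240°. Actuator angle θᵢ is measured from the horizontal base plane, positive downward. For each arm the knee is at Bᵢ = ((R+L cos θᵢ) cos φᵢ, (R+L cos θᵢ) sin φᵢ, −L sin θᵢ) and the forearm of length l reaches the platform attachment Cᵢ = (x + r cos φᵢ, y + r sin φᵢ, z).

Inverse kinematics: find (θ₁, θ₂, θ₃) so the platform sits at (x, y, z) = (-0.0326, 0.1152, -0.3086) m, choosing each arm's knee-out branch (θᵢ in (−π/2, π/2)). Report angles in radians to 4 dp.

φ1=0.0° → target in arm frame (-0.0326, 0.1152)
  e−x'=0.1726;  (l²−L²−(e−x')²−y'²−z²)/2L = -0.0962
  θ1 = atan2(B,A) + arccos(C/0.3536) = 0.7856
φ2=120.0° → target in arm frame (0.1161, -0.0294)
  A=0.0239, B=-0.3086, C=(l²−L²−A²−y'²−z²)/(2L)=0.0772
  γ=atan2(-0.3086,0.0239)=-1.4934;  ψ=arccos(0.2495)=1.3187;  θ2=γ+ψ≈-0.1747
arm 3 (φ=240.0°): x'=-0.0835, y'=-0.0858
  A=0.2235, B=-0.3086, C=(l²−L²−A²−y'²−z²)/(2L)=-0.1556
  γ=atan2(-0.3086,0.2235)=-0.9441;  ψ=arccos(-0.4083)=1.9914;  θ3=γ+ψ≈1.0474

θ₁ = 0.7856, θ₂ = -0.1747, θ₃ = 1.0474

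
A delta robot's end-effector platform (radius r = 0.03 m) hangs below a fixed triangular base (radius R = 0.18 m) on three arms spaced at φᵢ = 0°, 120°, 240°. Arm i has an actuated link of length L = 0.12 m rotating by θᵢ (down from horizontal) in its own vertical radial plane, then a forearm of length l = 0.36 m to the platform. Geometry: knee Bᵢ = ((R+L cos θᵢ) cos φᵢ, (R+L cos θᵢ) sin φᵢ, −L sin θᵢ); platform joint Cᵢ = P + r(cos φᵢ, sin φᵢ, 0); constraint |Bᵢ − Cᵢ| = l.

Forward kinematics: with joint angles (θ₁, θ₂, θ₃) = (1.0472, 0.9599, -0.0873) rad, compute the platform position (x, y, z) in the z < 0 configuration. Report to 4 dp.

(-0.0660, -0.0949, -0.3146)

centre 1 = (0.2100·cos0.0°, 0.2100·sin0.0°, -0.1039) = (0.2100, 0.0000, -0.1039)
arm 2 at φ=120.0°: (R−r)+L cos θ2 = 0.2188;  centre 2 = (-0.1094, 0.1895, -0.0983)
centre 3 = (0.2695·cos240.0°, 0.2695·sin240.0°, 0.0105) = (-0.1348, -0.2334, 0.0105)
|centre ₂|²−|centre ₁|² = 0.0026;  |centre ₃|²−|centre ₁|² = 0.0179
linear system: -0.6388x+0.3790y = 0.0026−0.0113z; -0.6895x+-0.4669y = 0.0179−0.2288z
det = 0.5596;  x = -0.0143+0.1643z,  y = -0.0171+0.2473z
into |P−centre ₁|² = l²: 1.0882z² + 0.1256z + -0.0682 = 0;  Δ = 0.3126;  z = -0.3146 or 0.1992 → z<0 root = -0.3146
x = -0.0660, y = -0.0949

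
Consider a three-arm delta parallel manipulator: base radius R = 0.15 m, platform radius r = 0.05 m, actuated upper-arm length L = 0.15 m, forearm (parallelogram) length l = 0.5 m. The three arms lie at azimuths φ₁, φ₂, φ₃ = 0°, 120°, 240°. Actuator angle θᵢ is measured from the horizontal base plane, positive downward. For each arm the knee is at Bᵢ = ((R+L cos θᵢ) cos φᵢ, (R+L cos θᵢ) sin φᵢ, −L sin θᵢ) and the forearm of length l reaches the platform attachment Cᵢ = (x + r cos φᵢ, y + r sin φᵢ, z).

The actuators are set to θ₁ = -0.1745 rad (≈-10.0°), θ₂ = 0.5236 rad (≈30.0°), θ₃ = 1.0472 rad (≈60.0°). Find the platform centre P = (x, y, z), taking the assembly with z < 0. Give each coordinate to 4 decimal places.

arm 1 at φ=0.0°: e+L cos θ1 = 0.2477;  S1 = (0.2477, 0.0000, 0.0260)
φ2=120.0°: virtual centre (-0.1150, 0.1991, -0.0750), radius l
φ3=240.0°: virtual centre (-0.0875, -0.1516, -0.1299), radius l
subtract pairs → two planes through P
plane₁₂: -0.7253x+0.3982y+-0.2021z = -0.0036
det = 0.4868;  x = 0.0141+-0.3809z,  y = 0.0168+-0.1864z
into |P−S₁|² = l²: 1.1799z² + 0.1196z + -0.1945 = 0;  Δ = 0.9321;  z = -0.4598 or 0.3584 → z<0 root = -0.4598
x = 0.1893, y = 0.1025

(0.1893, 0.1025, -0.4598)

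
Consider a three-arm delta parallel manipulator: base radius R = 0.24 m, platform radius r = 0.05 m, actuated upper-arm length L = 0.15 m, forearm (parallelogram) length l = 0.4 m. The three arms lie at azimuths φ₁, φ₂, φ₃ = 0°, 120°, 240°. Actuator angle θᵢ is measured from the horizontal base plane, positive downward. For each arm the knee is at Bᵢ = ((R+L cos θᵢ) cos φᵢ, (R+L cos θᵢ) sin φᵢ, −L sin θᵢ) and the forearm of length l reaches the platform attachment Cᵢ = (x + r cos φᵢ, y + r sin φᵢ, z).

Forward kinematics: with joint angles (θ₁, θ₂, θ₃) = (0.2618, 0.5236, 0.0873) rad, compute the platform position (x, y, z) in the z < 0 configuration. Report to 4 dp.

arm 1 at φ=0.0°: e+L cos θ1 = 0.3349;  S1 = (0.3349, 0.0000, -0.0388)
S2 = (0.3199·cos120.0°, 0.3199·sin120.0°, -0.0750) = (-0.1600, 0.2770, -0.0750)
arm 3 at φ=240.0°: e+L cos θ3 = 0.3394;  S3 = (-0.1697, -0.2940, -0.0131)
subtract pairs → two planes through P
linear system: -0.9897x+0.5541y = -0.0057−-0.0724z; -1.0092x+-0.5879y = 0.0017−0.0515z
Cramer: x(z) = 0.0021-0.0123z;  y(z) = -0.0065+0.1087z
quadratic in z: (1.0120)z²+(0.0844)z+(-0.0477)=0, √Δ=0.4474 → z ∈ {-0.2628, 0.1794}; z = -0.2628 (taking z<0)
x = 0.0053, y = -0.0351

(0.0053, -0.0351, -0.2628)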